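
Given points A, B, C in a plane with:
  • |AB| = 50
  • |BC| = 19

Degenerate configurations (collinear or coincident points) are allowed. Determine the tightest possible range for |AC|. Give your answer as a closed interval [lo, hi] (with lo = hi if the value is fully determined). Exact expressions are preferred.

|AC| ∈ [31, 69]  (≈ [31.0000, 69.0000])

|AB| ∈ {50}
|BC| ∈ {19}
|AC| ∈ [31, 69]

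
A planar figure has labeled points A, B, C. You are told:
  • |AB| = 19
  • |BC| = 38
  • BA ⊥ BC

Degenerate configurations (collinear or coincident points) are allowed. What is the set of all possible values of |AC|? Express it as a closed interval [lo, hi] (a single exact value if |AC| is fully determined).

|AC| = 19·√(5)  (≈ 42.4853)

|AB| ∈ {19}
|BC| ∈ {38}
|AC| ∈ {19·√(5)}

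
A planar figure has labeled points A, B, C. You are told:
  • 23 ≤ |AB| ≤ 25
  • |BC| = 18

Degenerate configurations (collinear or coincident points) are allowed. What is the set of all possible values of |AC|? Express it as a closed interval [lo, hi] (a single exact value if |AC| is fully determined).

|AB| ∈ [23, 25]
|BC| ∈ {18}
|AC| ∈ [5, 43]

|AC| ∈ [5, 43]  (≈ [5.0000, 43.0000])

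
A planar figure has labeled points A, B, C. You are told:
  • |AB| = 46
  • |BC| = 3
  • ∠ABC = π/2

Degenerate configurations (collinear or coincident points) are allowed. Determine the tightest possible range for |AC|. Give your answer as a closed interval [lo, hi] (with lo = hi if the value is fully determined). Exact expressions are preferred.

|AC| = 5·√(85)  (≈ 46.0977)

|AB| ∈ {46}
|BC| ∈ {3}
|AC| ∈ {5·√(85)}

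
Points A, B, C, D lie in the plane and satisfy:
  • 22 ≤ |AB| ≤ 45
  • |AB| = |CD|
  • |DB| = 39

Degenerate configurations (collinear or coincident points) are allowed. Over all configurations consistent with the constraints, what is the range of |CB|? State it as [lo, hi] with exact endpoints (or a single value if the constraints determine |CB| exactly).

|AB| ∈ [22, 45]
|BD| ∈ {39}
|CD| ∈ [22, 45]
|AD| ∈ [0, 84]
|BC| ∈ [0, 84]
|AC| ∈ [0, 129]

|CB| ∈ [0, 84]  (≈ [0.0000, 84.0000])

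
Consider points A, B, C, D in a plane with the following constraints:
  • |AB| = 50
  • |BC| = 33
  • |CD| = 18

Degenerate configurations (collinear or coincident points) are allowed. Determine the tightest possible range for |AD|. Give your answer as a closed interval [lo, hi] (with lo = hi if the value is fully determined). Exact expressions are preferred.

|AB| ∈ {50}
|BC| ∈ {33}
|CD| ∈ {18}
|AC| ∈ [17, 83]
|BD| ∈ [15, 51]
|AD| ∈ [0, 101]

|AD| ∈ [0, 101]  (≈ [0.0000, 101.0000])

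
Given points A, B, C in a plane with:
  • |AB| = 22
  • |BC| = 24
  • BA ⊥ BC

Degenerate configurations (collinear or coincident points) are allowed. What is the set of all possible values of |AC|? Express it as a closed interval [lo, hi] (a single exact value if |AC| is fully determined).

|AB| ∈ {22}
|BC| ∈ {24}
|AC| ∈ {2·√(265)}

|AC| = 2·√(265)  (≈ 32.5576)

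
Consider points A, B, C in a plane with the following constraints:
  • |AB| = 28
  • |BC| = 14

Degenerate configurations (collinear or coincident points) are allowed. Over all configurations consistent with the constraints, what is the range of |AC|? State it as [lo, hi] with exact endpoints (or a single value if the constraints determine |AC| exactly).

|AB| ∈ {28}
|BC| ∈ {14}
|AC| ∈ [14, 42]

|AC| ∈ [14, 42]  (≈ [14.0000, 42.0000])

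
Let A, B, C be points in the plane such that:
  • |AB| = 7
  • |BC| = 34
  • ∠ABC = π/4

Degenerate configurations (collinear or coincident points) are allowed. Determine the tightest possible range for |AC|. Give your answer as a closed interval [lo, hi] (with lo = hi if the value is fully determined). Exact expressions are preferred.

|AC| = √(1205 - 238·√(2))  (≈ 29.4689)

|AB| ∈ {7}
|BC| ∈ {34}
|AC| ∈ {√(1205 - 238·√(2))}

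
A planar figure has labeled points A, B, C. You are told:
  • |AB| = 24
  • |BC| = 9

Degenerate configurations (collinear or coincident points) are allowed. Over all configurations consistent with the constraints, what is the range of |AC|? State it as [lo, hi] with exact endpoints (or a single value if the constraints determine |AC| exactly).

|AB| ∈ {24}
|BC| ∈ {9}
|AC| ∈ [15, 33]

|AC| ∈ [15, 33]  (≈ [15.0000, 33.0000])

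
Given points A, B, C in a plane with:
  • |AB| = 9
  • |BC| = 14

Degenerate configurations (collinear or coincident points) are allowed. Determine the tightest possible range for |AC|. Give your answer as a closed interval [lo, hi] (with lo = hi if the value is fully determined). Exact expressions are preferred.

|AB| ∈ {9}
|BC| ∈ {14}
|AC| ∈ [5, 23]

|AC| ∈ [5, 23]  (≈ [5.0000, 23.0000])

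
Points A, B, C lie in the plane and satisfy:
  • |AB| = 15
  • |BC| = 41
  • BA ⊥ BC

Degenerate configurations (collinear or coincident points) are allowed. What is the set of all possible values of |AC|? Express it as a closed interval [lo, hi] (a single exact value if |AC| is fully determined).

|AB| ∈ {15}
|BC| ∈ {41}
|AC| ∈ {√(1906)}

|AC| = √(1906)  (≈ 43.6578)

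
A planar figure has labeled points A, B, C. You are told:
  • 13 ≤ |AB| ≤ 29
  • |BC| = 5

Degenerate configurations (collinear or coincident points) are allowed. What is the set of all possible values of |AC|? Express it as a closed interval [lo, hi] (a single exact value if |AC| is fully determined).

|AC| ∈ [8, 34]  (≈ [8.0000, 34.0000])

|AB| ∈ [13, 29]
|BC| ∈ {5}
|AC| ∈ [8, 34]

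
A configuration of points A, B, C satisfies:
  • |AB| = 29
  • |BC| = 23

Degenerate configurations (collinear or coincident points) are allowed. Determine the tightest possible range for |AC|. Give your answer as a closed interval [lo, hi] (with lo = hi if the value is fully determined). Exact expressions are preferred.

|AB| ∈ {29}
|BC| ∈ {23}
|AC| ∈ [6, 52]

|AC| ∈ [6, 52]  (≈ [6.0000, 52.0000])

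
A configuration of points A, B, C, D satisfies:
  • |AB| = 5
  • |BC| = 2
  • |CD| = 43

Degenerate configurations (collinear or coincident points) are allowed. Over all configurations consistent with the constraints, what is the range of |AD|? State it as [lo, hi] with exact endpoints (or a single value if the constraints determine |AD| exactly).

|AB| ∈ {5}
|BC| ∈ {2}
|CD| ∈ {43}
|AC| ∈ [3, 7]
|BD| ∈ [41, 45]
|AD| ∈ [36, 50]

|AD| ∈ [36, 50]  (≈ [36.0000, 50.0000])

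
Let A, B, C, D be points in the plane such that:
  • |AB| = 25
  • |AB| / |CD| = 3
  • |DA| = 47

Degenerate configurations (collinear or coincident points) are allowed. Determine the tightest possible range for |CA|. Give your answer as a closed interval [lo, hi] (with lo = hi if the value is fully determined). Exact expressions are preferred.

|AB| ∈ {25}
|AD| ∈ {47}
|CD| ∈ {25/3}
|BD| ∈ [22, 72]
|AC| ∈ [116/3, 166/3]
|BC| ∈ [41/3, 241/3]

|CA| ∈ [116/3, 166/3]  (≈ [38.6667, 55.3333])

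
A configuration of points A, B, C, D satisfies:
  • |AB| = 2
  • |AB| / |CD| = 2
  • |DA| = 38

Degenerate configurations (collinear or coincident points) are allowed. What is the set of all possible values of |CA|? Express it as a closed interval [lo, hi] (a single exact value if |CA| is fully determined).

|CA| ∈ [37, 39]  (≈ [37.0000, 39.0000])

|AB| ∈ {2}
|AD| ∈ {38}
|CD| ∈ {1}
|BD| ∈ [36, 40]
|AC| ∈ [37, 39]
|BC| ∈ [35, 41]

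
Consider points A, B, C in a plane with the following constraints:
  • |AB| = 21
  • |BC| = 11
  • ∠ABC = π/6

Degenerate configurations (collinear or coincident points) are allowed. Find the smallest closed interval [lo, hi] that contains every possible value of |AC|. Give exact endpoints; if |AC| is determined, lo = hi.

|AC| = √(562 - 231·√(3))  (≈ 12.7238)

|AB| ∈ {21}
|BC| ∈ {11}
|AC| ∈ {√(562 - 231·√(3))}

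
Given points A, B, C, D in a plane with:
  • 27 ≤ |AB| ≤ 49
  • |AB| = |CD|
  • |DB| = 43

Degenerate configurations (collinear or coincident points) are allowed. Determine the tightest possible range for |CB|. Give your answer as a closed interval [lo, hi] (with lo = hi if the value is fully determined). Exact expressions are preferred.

|AB| ∈ [27, 49]
|BD| ∈ {43}
|CD| ∈ [27, 49]
|AD| ∈ [0, 92]
|BC| ∈ [0, 92]
|AC| ∈ [0, 141]

|CB| ∈ [0, 92]  (≈ [0.0000, 92.0000])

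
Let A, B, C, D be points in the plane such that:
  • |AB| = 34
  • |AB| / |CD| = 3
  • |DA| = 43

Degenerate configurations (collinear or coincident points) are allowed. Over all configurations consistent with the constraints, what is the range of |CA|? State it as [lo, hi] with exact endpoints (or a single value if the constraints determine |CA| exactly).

|CA| ∈ [95/3, 163/3]  (≈ [31.6667, 54.3333])

|AB| ∈ {34}
|AD| ∈ {43}
|CD| ∈ {34/3}
|BD| ∈ [9, 77]
|AC| ∈ [95/3, 163/3]
|BC| ∈ [0, 265/3]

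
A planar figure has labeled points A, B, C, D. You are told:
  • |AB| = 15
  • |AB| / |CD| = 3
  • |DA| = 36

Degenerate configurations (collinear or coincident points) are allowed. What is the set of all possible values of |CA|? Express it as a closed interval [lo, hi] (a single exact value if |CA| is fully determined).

|AB| ∈ {15}
|AD| ∈ {36}
|CD| ∈ {5}
|BD| ∈ [21, 51]
|AC| ∈ [31, 41]
|BC| ∈ [16, 56]

|CA| ∈ [31, 41]  (≈ [31.0000, 41.0000])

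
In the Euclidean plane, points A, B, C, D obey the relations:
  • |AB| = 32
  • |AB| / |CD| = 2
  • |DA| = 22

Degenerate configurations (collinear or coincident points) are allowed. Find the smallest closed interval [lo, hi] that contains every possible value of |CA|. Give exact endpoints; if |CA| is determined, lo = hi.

|AB| ∈ {32}
|AD| ∈ {22}
|CD| ∈ {16}
|BD| ∈ [10, 54]
|AC| ∈ [6, 38]
|BC| ∈ [0, 70]

|CA| ∈ [6, 38]  (≈ [6.0000, 38.0000])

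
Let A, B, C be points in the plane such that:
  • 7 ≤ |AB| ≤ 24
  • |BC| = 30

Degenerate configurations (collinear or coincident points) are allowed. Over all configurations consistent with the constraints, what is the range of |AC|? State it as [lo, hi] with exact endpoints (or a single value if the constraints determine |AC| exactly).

|AC| ∈ [6, 54]  (≈ [6.0000, 54.0000])

|AB| ∈ [7, 24]
|BC| ∈ {30}
|AC| ∈ [6, 54]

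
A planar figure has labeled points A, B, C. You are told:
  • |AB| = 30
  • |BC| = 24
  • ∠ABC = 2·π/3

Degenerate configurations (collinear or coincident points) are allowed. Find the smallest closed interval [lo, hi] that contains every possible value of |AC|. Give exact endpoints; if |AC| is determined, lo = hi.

|AC| = 6·√(61)  (≈ 46.8615)

|AB| ∈ {30}
|BC| ∈ {24}
|AC| ∈ {6·√(61)}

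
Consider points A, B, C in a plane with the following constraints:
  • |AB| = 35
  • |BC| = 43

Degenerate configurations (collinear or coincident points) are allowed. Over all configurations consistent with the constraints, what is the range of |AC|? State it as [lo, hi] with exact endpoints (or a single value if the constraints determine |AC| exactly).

|AC| ∈ [8, 78]  (≈ [8.0000, 78.0000])

|AB| ∈ {35}
|BC| ∈ {43}
|AC| ∈ [8, 78]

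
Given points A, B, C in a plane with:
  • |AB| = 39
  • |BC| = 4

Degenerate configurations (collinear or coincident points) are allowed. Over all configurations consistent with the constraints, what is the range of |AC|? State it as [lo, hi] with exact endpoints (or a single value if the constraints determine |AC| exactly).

|AB| ∈ {39}
|BC| ∈ {4}
|AC| ∈ [35, 43]

|AC| ∈ [35, 43]  (≈ [35.0000, 43.0000])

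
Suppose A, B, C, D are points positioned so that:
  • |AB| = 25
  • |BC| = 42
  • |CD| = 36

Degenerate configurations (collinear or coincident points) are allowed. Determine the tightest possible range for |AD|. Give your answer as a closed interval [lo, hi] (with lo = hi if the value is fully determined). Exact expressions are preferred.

|AB| ∈ {25}
|BC| ∈ {42}
|CD| ∈ {36}
|AC| ∈ [17, 67]
|BD| ∈ [6, 78]
|AD| ∈ [0, 103]

|AD| ∈ [0, 103]  (≈ [0.0000, 103.0000])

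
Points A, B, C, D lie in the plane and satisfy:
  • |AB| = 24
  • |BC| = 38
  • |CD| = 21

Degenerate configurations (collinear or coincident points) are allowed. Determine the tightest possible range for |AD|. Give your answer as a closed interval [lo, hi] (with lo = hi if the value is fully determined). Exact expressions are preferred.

|AD| ∈ [0, 83]  (≈ [0.0000, 83.0000])

|AB| ∈ {24}
|BC| ∈ {38}
|CD| ∈ {21}
|AC| ∈ [14, 62]
|BD| ∈ [17, 59]
|AD| ∈ [0, 83]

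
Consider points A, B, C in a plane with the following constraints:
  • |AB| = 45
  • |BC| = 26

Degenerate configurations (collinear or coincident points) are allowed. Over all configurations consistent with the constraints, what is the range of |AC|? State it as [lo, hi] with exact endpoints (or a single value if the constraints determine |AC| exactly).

|AC| ∈ [19, 71]  (≈ [19.0000, 71.0000])

|AB| ∈ {45}
|BC| ∈ {26}
|AC| ∈ [19, 71]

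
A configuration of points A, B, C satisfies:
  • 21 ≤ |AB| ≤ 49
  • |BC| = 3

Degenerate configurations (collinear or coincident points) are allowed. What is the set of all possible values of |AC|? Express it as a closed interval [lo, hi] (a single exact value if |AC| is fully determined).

|AC| ∈ [18, 52]  (≈ [18.0000, 52.0000])

|AB| ∈ [21, 49]
|BC| ∈ {3}
|AC| ∈ [18, 52]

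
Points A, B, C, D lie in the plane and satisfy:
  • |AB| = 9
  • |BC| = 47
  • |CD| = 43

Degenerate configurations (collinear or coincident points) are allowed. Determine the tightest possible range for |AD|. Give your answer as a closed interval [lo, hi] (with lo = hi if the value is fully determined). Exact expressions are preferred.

|AB| ∈ {9}
|BC| ∈ {47}
|CD| ∈ {43}
|AC| ∈ [38, 56]
|BD| ∈ [4, 90]
|AD| ∈ [0, 99]

|AD| ∈ [0, 99]  (≈ [0.0000, 99.0000])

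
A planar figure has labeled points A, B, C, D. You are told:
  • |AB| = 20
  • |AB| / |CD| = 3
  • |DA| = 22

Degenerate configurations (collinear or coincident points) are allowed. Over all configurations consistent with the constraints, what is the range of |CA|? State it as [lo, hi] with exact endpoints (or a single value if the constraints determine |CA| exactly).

|AB| ∈ {20}
|AD| ∈ {22}
|CD| ∈ {20/3}
|BD| ∈ [2, 42]
|AC| ∈ [46/3, 86/3]
|BC| ∈ [0, 146/3]

|CA| ∈ [46/3, 86/3]  (≈ [15.3333, 28.6667])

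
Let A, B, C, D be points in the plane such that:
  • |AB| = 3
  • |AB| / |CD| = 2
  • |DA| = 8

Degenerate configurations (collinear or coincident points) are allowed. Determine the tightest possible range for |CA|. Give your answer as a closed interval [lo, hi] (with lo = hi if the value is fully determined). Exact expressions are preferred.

|CA| ∈ [13/2, 19/2]  (≈ [6.5000, 9.5000])

|AB| ∈ {3}
|AD| ∈ {8}
|CD| ∈ {3/2}
|BD| ∈ [5, 11]
|AC| ∈ [13/2, 19/2]
|BC| ∈ [7/2, 25/2]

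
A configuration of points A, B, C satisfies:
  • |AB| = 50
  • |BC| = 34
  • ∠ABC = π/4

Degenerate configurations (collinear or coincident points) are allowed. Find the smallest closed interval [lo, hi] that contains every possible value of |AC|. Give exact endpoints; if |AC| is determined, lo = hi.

|AB| ∈ {50}
|BC| ∈ {34}
|AC| ∈ {2·√(914 - 425·√(2))}

|AC| = 2·√(914 - 425·√(2))  (≈ 35.3813)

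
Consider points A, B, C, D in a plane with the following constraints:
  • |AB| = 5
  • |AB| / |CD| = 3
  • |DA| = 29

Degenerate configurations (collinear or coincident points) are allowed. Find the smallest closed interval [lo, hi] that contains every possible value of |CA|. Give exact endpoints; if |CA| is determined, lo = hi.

|AB| ∈ {5}
|AD| ∈ {29}
|CD| ∈ {5/3}
|BD| ∈ [24, 34]
|AC| ∈ [82/3, 92/3]
|BC| ∈ [67/3, 107/3]

|CA| ∈ [82/3, 92/3]  (≈ [27.3333, 30.6667])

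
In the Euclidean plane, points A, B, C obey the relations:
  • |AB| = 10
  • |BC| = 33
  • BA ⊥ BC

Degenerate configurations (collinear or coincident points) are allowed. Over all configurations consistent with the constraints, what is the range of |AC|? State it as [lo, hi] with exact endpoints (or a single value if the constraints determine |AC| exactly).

|AC| = √(1189)  (≈ 34.4819)

|AB| ∈ {10}
|BC| ∈ {33}
|AC| ∈ {√(1189)}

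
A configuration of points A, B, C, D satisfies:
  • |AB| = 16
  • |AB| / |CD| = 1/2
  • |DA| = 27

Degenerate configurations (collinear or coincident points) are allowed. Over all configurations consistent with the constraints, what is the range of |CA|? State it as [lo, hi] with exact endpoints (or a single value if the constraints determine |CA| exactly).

|CA| ∈ [5, 59]  (≈ [5.0000, 59.0000])

|AB| ∈ {16}
|AD| ∈ {27}
|CD| ∈ {32}
|BD| ∈ [11, 43]
|AC| ∈ [5, 59]
|BC| ∈ [0, 75]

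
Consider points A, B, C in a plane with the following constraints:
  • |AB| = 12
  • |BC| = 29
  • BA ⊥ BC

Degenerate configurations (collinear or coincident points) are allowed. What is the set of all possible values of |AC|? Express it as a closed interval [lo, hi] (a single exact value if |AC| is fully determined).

|AB| ∈ {12}
|BC| ∈ {29}
|AC| ∈ {√(985)}

|AC| = √(985)  (≈ 31.3847)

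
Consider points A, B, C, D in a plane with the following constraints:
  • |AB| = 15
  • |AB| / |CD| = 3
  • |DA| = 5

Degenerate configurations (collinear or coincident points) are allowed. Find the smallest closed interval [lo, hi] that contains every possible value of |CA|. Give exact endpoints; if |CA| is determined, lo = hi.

|CA| ∈ [0, 10]  (≈ [0.0000, 10.0000])

|AB| ∈ {15}
|AD| ∈ {5}
|CD| ∈ {5}
|BD| ∈ [10, 20]
|AC| ∈ [0, 10]
|BC| ∈ [5, 25]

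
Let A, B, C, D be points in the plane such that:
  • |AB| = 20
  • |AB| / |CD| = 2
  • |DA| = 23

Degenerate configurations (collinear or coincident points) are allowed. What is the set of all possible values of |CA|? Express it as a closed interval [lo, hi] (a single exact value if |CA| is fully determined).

|AB| ∈ {20}
|AD| ∈ {23}
|CD| ∈ {10}
|BD| ∈ [3, 43]
|AC| ∈ [13, 33]
|BC| ∈ [0, 53]

|CA| ∈ [13, 33]  (≈ [13.0000, 33.0000])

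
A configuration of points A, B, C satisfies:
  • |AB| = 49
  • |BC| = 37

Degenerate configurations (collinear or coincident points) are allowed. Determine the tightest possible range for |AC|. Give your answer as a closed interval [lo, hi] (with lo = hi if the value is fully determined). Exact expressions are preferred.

|AC| ∈ [12, 86]  (≈ [12.0000, 86.0000])

|AB| ∈ {49}
|BC| ∈ {37}
|AC| ∈ [12, 86]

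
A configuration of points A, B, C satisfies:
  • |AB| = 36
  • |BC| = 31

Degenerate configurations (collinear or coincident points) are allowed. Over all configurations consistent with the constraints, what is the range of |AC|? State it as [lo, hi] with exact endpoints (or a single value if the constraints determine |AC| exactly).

|AC| ∈ [5, 67]  (≈ [5.0000, 67.0000])

|AB| ∈ {36}
|BC| ∈ {31}
|AC| ∈ [5, 67]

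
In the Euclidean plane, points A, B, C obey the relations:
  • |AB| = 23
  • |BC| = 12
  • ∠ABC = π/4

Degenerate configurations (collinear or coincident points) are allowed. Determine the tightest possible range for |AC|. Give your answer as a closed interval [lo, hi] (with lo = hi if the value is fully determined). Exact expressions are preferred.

|AC| = √(673 - 276·√(2))  (≈ 16.8130)

|AB| ∈ {23}
|BC| ∈ {12}
|AC| ∈ {√(673 - 276·√(2))}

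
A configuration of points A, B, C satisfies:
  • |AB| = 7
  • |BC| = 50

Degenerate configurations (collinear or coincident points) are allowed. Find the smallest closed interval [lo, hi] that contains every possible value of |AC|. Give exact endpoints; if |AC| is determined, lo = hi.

|AB| ∈ {7}
|BC| ∈ {50}
|AC| ∈ [43, 57]

|AC| ∈ [43, 57]  (≈ [43.0000, 57.0000])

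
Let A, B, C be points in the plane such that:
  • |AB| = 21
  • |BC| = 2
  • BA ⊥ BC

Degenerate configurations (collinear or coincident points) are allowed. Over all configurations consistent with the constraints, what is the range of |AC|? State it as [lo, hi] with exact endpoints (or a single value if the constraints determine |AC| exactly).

|AB| ∈ {21}
|BC| ∈ {2}
|AC| ∈ {√(445)}

|AC| = √(445)  (≈ 21.0950)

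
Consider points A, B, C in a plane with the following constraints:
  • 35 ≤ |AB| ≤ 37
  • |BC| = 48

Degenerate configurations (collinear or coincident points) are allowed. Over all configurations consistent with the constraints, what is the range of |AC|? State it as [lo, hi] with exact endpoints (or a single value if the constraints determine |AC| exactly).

|AC| ∈ [11, 85]  (≈ [11.0000, 85.0000])

|AB| ∈ [35, 37]
|BC| ∈ {48}
|AC| ∈ [11, 85]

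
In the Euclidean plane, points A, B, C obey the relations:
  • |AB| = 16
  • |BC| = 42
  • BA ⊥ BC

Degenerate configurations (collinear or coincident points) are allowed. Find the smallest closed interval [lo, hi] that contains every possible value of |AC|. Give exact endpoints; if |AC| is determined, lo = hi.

|AB| ∈ {16}
|BC| ∈ {42}
|AC| ∈ {2·√(505)}

|AC| = 2·√(505)  (≈ 44.9444)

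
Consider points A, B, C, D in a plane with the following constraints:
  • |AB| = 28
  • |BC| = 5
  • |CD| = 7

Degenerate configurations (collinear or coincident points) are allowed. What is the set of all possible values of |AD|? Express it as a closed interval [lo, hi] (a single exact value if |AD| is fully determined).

|AD| ∈ [16, 40]  (≈ [16.0000, 40.0000])

|AB| ∈ {28}
|BC| ∈ {5}
|CD| ∈ {7}
|AC| ∈ [23, 33]
|BD| ∈ [2, 12]
|AD| ∈ [16, 40]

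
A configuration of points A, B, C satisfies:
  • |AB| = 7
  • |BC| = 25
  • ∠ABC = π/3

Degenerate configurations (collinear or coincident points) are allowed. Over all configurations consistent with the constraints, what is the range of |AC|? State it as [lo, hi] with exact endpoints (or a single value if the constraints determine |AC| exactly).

|AB| ∈ {7}
|BC| ∈ {25}
|AC| ∈ {√(499)}

|AC| = √(499)  (≈ 22.3383)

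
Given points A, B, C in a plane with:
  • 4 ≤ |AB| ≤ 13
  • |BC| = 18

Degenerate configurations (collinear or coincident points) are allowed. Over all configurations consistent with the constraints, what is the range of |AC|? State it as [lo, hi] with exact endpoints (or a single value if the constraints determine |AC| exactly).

|AC| ∈ [5, 31]  (≈ [5.0000, 31.0000])

|AB| ∈ [4, 13]
|BC| ∈ {18}
|AC| ∈ [5, 31]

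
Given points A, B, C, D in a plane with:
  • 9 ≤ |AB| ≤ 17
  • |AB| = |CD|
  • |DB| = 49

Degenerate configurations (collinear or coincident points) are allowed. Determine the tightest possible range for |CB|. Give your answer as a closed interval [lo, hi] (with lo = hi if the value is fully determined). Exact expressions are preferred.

|CB| ∈ [32, 66]  (≈ [32.0000, 66.0000])

|AB| ∈ [9, 17]
|BD| ∈ {49}
|CD| ∈ [9, 17]
|AD| ∈ [32, 66]
|BC| ∈ [32, 66]
|AC| ∈ [15, 83]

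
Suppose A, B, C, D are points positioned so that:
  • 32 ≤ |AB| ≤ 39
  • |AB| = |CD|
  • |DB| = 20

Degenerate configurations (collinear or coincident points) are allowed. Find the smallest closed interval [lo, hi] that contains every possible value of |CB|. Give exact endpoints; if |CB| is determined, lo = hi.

|AB| ∈ [32, 39]
|BD| ∈ {20}
|CD| ∈ [32, 39]
|AD| ∈ [12, 59]
|BC| ∈ [12, 59]
|AC| ∈ [0, 98]

|CB| ∈ [12, 59]  (≈ [12.0000, 59.0000])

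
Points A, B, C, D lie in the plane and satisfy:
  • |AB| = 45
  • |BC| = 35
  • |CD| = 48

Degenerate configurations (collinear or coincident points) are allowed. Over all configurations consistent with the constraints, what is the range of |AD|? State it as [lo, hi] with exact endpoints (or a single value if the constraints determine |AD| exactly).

|AB| ∈ {45}
|BC| ∈ {35}
|CD| ∈ {48}
|AC| ∈ [10, 80]
|BD| ∈ [13, 83]
|AD| ∈ [0, 128]

|AD| ∈ [0, 128]  (≈ [0.0000, 128.0000])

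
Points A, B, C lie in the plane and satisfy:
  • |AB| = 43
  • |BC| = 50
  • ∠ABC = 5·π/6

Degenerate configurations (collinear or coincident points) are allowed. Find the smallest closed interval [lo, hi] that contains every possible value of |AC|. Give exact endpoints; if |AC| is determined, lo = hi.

|AC| = √(2150·√(3) + 4349)  (≈ 89.8494)

|AB| ∈ {43}
|BC| ∈ {50}
|AC| ∈ {√(2150·√(3) + 4349)}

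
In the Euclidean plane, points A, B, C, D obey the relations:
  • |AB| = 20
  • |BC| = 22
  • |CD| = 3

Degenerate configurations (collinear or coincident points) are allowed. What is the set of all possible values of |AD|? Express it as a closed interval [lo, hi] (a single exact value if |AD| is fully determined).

|AB| ∈ {20}
|BC| ∈ {22}
|CD| ∈ {3}
|AC| ∈ [2, 42]
|BD| ∈ [19, 25]
|AD| ∈ [0, 45]

|AD| ∈ [0, 45]  (≈ [0.0000, 45.0000])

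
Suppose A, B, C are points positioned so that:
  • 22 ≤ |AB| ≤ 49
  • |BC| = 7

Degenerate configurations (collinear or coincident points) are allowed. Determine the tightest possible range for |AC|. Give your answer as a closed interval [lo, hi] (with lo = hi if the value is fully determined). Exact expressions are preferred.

|AB| ∈ [22, 49]
|BC| ∈ {7}
|AC| ∈ [15, 56]

|AC| ∈ [15, 56]  (≈ [15.0000, 56.0000])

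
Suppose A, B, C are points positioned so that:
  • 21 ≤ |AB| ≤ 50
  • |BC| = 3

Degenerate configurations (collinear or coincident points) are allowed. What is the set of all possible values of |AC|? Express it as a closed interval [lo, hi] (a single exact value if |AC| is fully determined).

|AC| ∈ [18, 53]  (≈ [18.0000, 53.0000])

|AB| ∈ [21, 50]
|BC| ∈ {3}
|AC| ∈ [18, 53]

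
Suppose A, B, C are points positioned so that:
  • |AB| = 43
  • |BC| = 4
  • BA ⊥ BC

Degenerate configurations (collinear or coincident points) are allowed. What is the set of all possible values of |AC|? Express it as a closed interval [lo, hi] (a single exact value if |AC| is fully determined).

|AC| = √(1865)  (≈ 43.1856)

|AB| ∈ {43}
|BC| ∈ {4}
|AC| ∈ {√(1865)}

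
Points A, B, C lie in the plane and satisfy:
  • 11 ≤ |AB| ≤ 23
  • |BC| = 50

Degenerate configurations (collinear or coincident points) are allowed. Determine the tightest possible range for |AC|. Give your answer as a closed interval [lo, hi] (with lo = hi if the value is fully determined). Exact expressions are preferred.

|AC| ∈ [27, 73]  (≈ [27.0000, 73.0000])

|AB| ∈ [11, 23]
|BC| ∈ {50}
|AC| ∈ [27, 73]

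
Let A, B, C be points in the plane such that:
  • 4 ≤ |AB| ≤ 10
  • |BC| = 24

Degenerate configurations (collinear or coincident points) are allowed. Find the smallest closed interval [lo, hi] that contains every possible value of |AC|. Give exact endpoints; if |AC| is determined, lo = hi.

|AC| ∈ [14, 34]  (≈ [14.0000, 34.0000])

|AB| ∈ [4, 10]
|BC| ∈ {24}
|AC| ∈ [14, 34]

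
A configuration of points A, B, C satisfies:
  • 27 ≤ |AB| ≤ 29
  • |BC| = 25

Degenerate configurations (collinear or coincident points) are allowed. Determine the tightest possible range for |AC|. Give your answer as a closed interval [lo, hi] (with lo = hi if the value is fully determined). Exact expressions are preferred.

|AC| ∈ [2, 54]  (≈ [2.0000, 54.0000])

|AB| ∈ [27, 29]
|BC| ∈ {25}
|AC| ∈ [2, 54]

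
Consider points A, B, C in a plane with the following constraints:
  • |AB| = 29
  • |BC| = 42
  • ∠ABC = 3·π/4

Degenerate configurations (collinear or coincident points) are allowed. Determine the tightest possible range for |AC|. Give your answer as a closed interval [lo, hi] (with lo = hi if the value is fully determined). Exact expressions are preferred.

|AB| ∈ {29}
|BC| ∈ {42}
|AC| ∈ {√(1218·√(2) + 2605)}

|AC| = √(1218·√(2) + 2605)  (≈ 65.7838)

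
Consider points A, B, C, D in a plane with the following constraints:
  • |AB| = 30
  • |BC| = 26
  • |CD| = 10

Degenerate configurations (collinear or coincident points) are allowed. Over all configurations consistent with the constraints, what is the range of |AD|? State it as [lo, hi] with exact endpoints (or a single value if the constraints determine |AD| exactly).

|AB| ∈ {30}
|BC| ∈ {26}
|CD| ∈ {10}
|AC| ∈ [4, 56]
|BD| ∈ [16, 36]
|AD| ∈ [0, 66]

|AD| ∈ [0, 66]  (≈ [0.0000, 66.0000])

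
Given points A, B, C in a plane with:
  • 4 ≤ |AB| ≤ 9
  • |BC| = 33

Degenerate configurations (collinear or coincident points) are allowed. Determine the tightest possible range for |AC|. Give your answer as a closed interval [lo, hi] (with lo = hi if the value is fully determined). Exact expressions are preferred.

|AC| ∈ [24, 42]  (≈ [24.0000, 42.0000])

|AB| ∈ [4, 9]
|BC| ∈ {33}
|AC| ∈ [24, 42]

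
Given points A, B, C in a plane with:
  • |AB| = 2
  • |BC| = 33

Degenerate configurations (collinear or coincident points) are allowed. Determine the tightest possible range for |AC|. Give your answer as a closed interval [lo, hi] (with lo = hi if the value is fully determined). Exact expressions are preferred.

|AB| ∈ {2}
|BC| ∈ {33}
|AC| ∈ [31, 35]

|AC| ∈ [31, 35]  (≈ [31.0000, 35.0000])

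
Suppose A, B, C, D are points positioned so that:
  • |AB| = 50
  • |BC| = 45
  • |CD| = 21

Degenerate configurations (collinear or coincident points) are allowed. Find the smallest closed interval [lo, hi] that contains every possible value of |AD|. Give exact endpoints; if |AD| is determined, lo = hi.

|AB| ∈ {50}
|BC| ∈ {45}
|CD| ∈ {21}
|AC| ∈ [5, 95]
|BD| ∈ [24, 66]
|AD| ∈ [0, 116]

|AD| ∈ [0, 116]  (≈ [0.0000, 116.0000])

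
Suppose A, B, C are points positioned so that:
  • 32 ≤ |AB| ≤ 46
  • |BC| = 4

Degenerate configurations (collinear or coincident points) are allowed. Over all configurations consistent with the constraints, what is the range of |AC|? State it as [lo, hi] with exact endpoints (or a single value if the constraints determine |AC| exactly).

|AB| ∈ [32, 46]
|BC| ∈ {4}
|AC| ∈ [28, 50]

|AC| ∈ [28, 50]  (≈ [28.0000, 50.0000])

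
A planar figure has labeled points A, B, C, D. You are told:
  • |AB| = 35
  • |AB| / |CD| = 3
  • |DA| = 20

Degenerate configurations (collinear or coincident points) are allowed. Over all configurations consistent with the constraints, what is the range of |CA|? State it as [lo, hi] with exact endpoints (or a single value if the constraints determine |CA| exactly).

|AB| ∈ {35}
|AD| ∈ {20}
|CD| ∈ {35/3}
|BD| ∈ [15, 55]
|AC| ∈ [25/3, 95/3]
|BC| ∈ [10/3, 200/3]

|CA| ∈ [25/3, 95/3]  (≈ [8.3333, 31.6667])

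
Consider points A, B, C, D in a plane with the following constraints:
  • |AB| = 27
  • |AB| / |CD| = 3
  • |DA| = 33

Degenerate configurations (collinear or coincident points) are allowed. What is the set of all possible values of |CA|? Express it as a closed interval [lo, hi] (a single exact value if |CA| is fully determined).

|AB| ∈ {27}
|AD| ∈ {33}
|CD| ∈ {9}
|BD| ∈ [6, 60]
|AC| ∈ [24, 42]
|BC| ∈ [0, 69]

|CA| ∈ [24, 42]  (≈ [24.0000, 42.0000])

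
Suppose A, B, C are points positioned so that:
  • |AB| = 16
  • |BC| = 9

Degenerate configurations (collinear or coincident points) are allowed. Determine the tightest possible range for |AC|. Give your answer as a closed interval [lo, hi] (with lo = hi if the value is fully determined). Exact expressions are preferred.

|AC| ∈ [7, 25]  (≈ [7.0000, 25.0000])

|AB| ∈ {16}
|BC| ∈ {9}
|AC| ∈ [7, 25]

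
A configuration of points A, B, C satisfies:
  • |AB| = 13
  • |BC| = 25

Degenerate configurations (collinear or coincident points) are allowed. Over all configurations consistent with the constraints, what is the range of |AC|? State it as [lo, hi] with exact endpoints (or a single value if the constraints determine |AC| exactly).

|AC| ∈ [12, 38]  (≈ [12.0000, 38.0000])

|AB| ∈ {13}
|BC| ∈ {25}
|AC| ∈ [12, 38]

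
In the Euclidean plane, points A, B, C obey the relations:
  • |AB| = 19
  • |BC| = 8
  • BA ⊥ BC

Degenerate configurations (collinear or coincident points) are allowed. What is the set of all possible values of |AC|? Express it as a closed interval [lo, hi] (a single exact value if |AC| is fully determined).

|AC| = 5·√(17)  (≈ 20.6155)

|AB| ∈ {19}
|BC| ∈ {8}
|AC| ∈ {5·√(17)}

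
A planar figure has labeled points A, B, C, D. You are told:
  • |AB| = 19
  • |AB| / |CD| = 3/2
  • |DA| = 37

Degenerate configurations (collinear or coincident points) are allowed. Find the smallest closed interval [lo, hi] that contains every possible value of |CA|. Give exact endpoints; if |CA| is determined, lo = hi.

|AB| ∈ {19}
|AD| ∈ {37}
|CD| ∈ {38/3}
|BD| ∈ [18, 56]
|AC| ∈ [73/3, 149/3]
|BC| ∈ [16/3, 206/3]

|CA| ∈ [73/3, 149/3]  (≈ [24.3333, 49.6667])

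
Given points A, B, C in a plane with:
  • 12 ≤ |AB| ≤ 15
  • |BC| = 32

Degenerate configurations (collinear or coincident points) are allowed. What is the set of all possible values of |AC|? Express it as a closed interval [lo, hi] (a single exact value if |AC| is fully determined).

|AC| ∈ [17, 47]  (≈ [17.0000, 47.0000])

|AB| ∈ [12, 15]
|BC| ∈ {32}
|AC| ∈ [17, 47]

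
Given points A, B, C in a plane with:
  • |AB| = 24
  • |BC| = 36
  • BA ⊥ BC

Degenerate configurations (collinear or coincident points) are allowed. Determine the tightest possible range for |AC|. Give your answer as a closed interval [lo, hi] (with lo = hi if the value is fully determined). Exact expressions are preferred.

|AB| ∈ {24}
|BC| ∈ {36}
|AC| ∈ {12·√(13)}

|AC| = 12·√(13)  (≈ 43.2666)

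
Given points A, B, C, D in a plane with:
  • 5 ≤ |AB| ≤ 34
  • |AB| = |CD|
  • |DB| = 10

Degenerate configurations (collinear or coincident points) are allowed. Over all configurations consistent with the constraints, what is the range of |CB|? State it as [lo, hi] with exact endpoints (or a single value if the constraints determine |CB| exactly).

|AB| ∈ [5, 34]
|BD| ∈ {10}
|CD| ∈ [5, 34]
|AD| ∈ [0, 44]
|BC| ∈ [0, 44]
|AC| ∈ [0, 78]

|CB| ∈ [0, 44]  (≈ [0.0000, 44.0000])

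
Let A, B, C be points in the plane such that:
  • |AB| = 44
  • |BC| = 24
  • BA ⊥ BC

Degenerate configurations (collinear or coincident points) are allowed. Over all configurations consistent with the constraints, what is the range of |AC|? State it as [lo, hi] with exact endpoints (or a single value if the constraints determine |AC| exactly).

|AC| = 4·√(157)  (≈ 50.1199)

|AB| ∈ {44}
|BC| ∈ {24}
|AC| ∈ {4·√(157)}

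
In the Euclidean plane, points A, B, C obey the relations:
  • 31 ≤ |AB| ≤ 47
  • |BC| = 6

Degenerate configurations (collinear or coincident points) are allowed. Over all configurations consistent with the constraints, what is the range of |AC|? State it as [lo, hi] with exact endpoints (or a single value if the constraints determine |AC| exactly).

|AB| ∈ [31, 47]
|BC| ∈ {6}
|AC| ∈ [25, 53]

|AC| ∈ [25, 53]  (≈ [25.0000, 53.0000])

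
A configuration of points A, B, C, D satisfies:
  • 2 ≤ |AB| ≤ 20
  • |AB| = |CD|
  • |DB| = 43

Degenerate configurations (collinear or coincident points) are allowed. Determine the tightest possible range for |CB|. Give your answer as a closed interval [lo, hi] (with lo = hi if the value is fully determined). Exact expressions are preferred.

|CB| ∈ [23, 63]  (≈ [23.0000, 63.0000])

|AB| ∈ [2, 20]
|BD| ∈ {43}
|CD| ∈ [2, 20]
|AD| ∈ [23, 63]
|BC| ∈ [23, 63]
|AC| ∈ [3, 83]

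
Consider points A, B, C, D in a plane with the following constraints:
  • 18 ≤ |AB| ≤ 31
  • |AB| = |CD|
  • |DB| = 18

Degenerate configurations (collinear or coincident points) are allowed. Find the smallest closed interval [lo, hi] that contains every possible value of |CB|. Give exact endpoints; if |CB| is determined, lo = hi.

|AB| ∈ [18, 31]
|BD| ∈ {18}
|CD| ∈ [18, 31]
|AD| ∈ [0, 49]
|BC| ∈ [0, 49]
|AC| ∈ [0, 80]

|CB| ∈ [0, 49]  (≈ [0.0000, 49.0000])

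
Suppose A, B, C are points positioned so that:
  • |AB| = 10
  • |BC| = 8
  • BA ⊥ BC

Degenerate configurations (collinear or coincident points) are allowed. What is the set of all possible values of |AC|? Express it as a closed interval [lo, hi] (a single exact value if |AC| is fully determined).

|AB| ∈ {10}
|BC| ∈ {8}
|AC| ∈ {2·√(41)}

|AC| = 2·√(41)  (≈ 12.8062)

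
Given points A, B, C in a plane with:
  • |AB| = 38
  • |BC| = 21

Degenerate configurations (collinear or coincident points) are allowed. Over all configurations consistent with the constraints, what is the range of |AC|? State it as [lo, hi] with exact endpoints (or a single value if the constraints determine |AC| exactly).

|AC| ∈ [17, 59]  (≈ [17.0000, 59.0000])

|AB| ∈ {38}
|BC| ∈ {21}
|AC| ∈ [17, 59]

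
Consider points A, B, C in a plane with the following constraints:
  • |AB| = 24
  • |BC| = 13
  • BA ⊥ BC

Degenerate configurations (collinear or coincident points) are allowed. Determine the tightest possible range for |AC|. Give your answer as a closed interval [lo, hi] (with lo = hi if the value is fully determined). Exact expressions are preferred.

|AB| ∈ {24}
|BC| ∈ {13}
|AC| ∈ {√(745)}

|AC| = √(745)  (≈ 27.2947)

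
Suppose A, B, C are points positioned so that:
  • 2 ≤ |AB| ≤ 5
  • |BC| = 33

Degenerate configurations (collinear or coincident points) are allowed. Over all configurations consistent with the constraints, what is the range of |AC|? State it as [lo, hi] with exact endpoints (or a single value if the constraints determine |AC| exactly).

|AB| ∈ [2, 5]
|BC| ∈ {33}
|AC| ∈ [28, 38]

|AC| ∈ [28, 38]  (≈ [28.0000, 38.0000])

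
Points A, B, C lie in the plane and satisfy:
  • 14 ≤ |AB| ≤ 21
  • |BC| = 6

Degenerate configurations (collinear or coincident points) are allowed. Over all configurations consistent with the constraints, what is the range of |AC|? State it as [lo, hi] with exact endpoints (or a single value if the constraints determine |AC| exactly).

|AC| ∈ [8, 27]  (≈ [8.0000, 27.0000])

|AB| ∈ [14, 21]
|BC| ∈ {6}
|AC| ∈ [8, 27]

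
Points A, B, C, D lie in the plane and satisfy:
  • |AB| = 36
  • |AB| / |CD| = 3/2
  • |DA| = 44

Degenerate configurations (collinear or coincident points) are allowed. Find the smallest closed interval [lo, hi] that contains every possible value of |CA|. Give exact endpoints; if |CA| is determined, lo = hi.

|AB| ∈ {36}
|AD| ∈ {44}
|CD| ∈ {24}
|BD| ∈ [8, 80]
|AC| ∈ [20, 68]
|BC| ∈ [0, 104]

|CA| ∈ [20, 68]  (≈ [20.0000, 68.0000])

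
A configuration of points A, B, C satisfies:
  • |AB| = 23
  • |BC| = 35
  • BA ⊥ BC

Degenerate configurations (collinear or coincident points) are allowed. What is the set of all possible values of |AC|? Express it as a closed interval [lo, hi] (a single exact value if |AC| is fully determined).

|AB| ∈ {23}
|BC| ∈ {35}
|AC| ∈ {√(1754)}

|AC| = √(1754)  (≈ 41.8808)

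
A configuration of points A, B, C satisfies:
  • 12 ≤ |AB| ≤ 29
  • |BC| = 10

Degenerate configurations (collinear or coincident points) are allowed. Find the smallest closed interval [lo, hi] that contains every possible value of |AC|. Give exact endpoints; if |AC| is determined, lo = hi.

|AC| ∈ [2, 39]  (≈ [2.0000, 39.0000])

|AB| ∈ [12, 29]
|BC| ∈ {10}
|AC| ∈ [2, 39]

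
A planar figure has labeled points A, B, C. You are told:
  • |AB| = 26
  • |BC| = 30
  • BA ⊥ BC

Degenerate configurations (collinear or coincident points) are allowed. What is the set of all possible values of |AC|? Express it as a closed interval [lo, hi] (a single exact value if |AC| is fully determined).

|AC| = 2·√(394)  (≈ 39.6989)

|AB| ∈ {26}
|BC| ∈ {30}
|AC| ∈ {2·√(394)}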